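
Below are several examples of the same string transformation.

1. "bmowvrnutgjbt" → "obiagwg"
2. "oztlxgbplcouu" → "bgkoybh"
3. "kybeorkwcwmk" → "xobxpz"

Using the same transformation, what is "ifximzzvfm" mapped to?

The pattern: shift every letter 13 places forward in the alphabet (wrapping around) — i.e. ROT13, then keep every other character starting from the first (positions 1st, 3rd, 5th, ...).
On "ifximzzvfm": the first step gives "vskvzmmisz", and the second then gives "vkzms".

vkzms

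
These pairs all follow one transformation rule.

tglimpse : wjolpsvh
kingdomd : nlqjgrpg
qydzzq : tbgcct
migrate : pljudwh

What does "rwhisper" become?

uzklvshu

What's happening: shift every letter 3 places forward in the alphabet (wrapping around).
"rwhisper" → "uzklvshu".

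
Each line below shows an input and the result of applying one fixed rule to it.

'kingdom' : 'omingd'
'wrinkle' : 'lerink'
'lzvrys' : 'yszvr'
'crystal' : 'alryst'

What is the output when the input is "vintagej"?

ejintag

The transformation: delete the first character, then move the last 2 characters to the front (rotate right by 2).
Applying both steps to "vintagej": "intagej", then "ejintag".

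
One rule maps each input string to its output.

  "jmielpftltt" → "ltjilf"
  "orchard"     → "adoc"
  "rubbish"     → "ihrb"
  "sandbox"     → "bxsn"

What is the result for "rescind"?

idrs

The transformation: keep every other character starting from the first (positions 1st, 3rd, 5th, ...), then move the last 2 characters to the front (rotate right by 2).
"rescind" → "rsid" → "idrs".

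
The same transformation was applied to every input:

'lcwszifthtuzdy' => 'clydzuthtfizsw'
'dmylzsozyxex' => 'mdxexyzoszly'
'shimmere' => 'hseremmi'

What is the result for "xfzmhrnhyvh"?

fxhvyhnrhmz

The rule is to reverse the string, then move the last 2 characters to the front (rotate right by 2).
For "xfzmhrnhyvh", step one produces "hvyhnrhmzfx"; step two turns that into "fxhvyhnrhmz".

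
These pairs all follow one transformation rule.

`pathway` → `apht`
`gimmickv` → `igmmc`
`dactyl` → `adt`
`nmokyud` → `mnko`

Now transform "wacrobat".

awrcb

What's happening: swap each adjacent pair of characters (1↔2, 3↔4, ...), then delete the last 3 characters.
For "wacrobat", step one produces "awrcbota"; step two turns that into "awrcb".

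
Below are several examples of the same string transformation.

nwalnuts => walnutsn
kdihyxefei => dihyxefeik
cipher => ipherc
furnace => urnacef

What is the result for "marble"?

arblem

Looking at the pairs, the operation is to move the first character to the end.
For "marble" the result is "arblem".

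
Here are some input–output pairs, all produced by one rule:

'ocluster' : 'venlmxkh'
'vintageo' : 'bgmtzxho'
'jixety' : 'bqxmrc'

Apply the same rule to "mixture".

bqmnkxf

The pattern: move the first character to the end, then shift every letter 7 places backward in the alphabet (wrapping around).
Starting from "mixture": after the first operation, "ixturem"; after the second, "bqmnkxf".
(Check on "vintageo": → "intageov" → "bgmtzxho" ✓)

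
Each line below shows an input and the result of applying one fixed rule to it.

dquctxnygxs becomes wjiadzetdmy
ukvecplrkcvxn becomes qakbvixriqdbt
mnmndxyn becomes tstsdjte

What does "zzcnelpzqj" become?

Rule — shift every letter 6 places forward in the alphabet (wrapping around), then swap each adjacent pair of characters (1↔2, 3↔4, ...).
For "zzcnelpzqj", step one produces "ffitkrvfwp"; step two turns that into "fftirkfvpw".

fftirkfvpw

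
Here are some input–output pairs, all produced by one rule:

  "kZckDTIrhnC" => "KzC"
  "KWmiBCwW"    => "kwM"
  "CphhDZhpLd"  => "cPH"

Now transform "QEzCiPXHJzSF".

qeZ

Each output is the input with this applied: flip the case of every letter, then keep only the first 3 characters.
"QEzCiPXHJzSF" → "qeZcIpxhjZsf" → "qeZ".
(Check on "KWmiBCwW": → "kwMIbcWw" → "kwM" ✓)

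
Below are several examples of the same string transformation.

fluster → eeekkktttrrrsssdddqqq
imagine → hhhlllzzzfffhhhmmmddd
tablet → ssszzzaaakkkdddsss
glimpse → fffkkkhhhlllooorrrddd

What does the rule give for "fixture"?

What's happening: repeat every character 3 times, then shift every letter 1 place backward in the alphabet (wrapping around).
Applying both steps to "fixture": "fffiiixxxtttuuurrreee", then "eeehhhwwwssstttqqqddd".

eeehhhwwwssstttqqqddd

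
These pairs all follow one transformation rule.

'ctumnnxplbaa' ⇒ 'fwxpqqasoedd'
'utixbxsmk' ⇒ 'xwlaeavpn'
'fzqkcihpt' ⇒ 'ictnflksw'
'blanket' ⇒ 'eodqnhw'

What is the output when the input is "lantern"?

What's happening: shift every letter 3 places forward in the alphabet (wrapping around).
On "lantern" that produces "odqwhuq".

odqwhuq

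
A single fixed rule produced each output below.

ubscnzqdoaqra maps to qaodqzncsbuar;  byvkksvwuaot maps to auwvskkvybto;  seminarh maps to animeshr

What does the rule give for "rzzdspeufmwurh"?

In each case the input is transformed by: move the last 2 characters to the front (rotate right by 2), then reverse the string.
Working it through for "rzzdspeufmwurh": intermediate "rhrzzdspeufmwu", final "uwmfuepsdzzrhr".

uwmfuepsdzzrhr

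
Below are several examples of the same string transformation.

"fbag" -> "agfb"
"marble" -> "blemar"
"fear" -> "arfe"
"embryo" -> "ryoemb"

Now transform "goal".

Looking at the pairs, the operation is to swap the front and back halves of the string.
"goal" → "algo".

algo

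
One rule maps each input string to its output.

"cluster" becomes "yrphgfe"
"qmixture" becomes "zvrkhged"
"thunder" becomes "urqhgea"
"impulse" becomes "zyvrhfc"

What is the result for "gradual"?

The rule is to shift every letter 13 places forward in the alphabet (wrapping around) — i.e. ROT13, then sort the characters into reverse alphabetical order.
For "gradual" the result is "ytqnnhe".
(Check on "impulse": → "vzchyfr" → "zyvrhfc" ✓)

ytqnnhe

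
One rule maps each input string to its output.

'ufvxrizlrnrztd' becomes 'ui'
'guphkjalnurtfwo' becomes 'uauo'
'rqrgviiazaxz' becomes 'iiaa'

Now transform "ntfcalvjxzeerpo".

Looking at the pairs, the operation is to keep only the vowels.
"ntfcalvjxzeerpo" → "aeeo".

aeeo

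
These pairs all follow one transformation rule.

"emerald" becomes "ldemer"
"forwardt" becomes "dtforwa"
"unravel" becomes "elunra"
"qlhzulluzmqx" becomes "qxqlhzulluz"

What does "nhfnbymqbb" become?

bbnhfnbym

The rule is to move the last 3 characters to the front (rotate right by 3), then delete the first character.
For "nhfnbymqbb", step one produces "qbbnhfnbym"; step two turns that into "bbnhfnbym".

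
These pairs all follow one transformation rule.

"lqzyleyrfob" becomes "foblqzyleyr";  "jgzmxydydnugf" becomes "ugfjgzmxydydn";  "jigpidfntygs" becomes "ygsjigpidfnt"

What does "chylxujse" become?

Looking at the pairs, the operation is to move the last 3 characters to the front (rotate right by 3).
So "chylxujse" becomes "jsechylxu".

jsechylxu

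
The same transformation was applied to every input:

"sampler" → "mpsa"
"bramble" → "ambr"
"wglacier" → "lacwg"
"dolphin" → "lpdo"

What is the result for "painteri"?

Each output is the input with this applied: delete the last 3 characters, then move the first 2 characters to the end (rotate left by 2).
"painteri" → "paint" → "intpa".

intpa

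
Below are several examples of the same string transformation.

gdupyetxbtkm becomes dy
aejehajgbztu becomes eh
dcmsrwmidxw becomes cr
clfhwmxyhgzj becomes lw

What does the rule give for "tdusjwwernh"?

The pattern: keep one character in every 3, starting at position 2 (positions 2nd, 5th, 8th, ...), then delete the last 2 characters.
On "tdusjwwernh": the first step gives "djeh", and the second then gives "dj".

dj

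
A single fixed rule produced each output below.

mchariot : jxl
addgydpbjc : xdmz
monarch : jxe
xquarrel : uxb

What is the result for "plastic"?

mpz

Each output is the input with this applied: keep one character in every 3, starting at position 1 (positions 1st, 4th, 7th, ...), then shift every letter 3 places backward in the alphabet (wrapping around).
On "plastic": the first step gives "psc", and the second then gives "mpz".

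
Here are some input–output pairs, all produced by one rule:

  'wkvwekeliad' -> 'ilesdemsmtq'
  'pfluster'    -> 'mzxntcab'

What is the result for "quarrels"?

taycizzm

In each case the input is transformed by: shift every letter 8 places forward in the alphabet (wrapping around), then move the last 2 characters to the front (rotate right by 2).
"quarrels" → "ycizzmta" → "taycizzm".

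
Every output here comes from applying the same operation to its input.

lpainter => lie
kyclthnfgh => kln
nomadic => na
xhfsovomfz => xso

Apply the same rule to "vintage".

vt

What's happening: move the last character to the front, then keep one character in every 3, starting at position 2 (positions 2nd, 5th, 8th, ...).
"vintage" → "vt".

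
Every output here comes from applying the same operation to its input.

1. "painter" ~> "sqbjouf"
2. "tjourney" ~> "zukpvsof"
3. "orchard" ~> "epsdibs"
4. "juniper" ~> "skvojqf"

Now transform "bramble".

fcsbncm

Looking at the pairs, the operation is to move the last character to the front, then shift every letter 1 place forward in the alphabet (wrapping around).
Working it through for "bramble": intermediate "ebrambl", final "fcsbncm".
(Check on "tjourney": → "ytjourne" → "zukpvsof" ✓)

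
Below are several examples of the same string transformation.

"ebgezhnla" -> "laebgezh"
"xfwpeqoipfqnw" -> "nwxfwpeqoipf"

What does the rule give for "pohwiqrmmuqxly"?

The rule is to move the last 3 characters to the front (rotate right by 3), then delete the first character.
On "pohwiqrmmuqxly": the first step gives "xlypohwiqrmmuq", and the second then gives "lypohwiqrmmuq".

lypohwiqrmmuq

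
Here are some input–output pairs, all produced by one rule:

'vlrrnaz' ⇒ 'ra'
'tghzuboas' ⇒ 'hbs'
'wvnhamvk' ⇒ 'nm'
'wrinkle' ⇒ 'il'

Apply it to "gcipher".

In each case the input is transformed by: keep one character in every 3, starting at position 3 (positions 3rd, 6th, 9th, ...).
Doing the same to "gcipher": "ie".

ie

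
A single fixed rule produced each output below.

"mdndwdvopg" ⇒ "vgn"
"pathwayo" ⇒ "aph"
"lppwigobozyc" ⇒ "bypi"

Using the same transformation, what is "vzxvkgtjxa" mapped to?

The rule is to swap the front and back halves of the string, then keep one character in every 3, starting at position 2 (positions 2nd, 5th, 8th, ...).
"vzxvkgtjxa" → "gtjxavzxvk" → "tax".

tax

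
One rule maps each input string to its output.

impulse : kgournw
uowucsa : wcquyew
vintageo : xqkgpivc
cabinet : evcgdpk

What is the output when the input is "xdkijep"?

zrfgmlk

What's happening: take characters alternately from the front and the back (1st, last, 2nd, 2nd-last, ...), then shift every letter 2 places forward in the alphabet (wrapping around).
Starting from "xdkijep": after the first operation, "xpdekji"; after the second, "zrfgmlk".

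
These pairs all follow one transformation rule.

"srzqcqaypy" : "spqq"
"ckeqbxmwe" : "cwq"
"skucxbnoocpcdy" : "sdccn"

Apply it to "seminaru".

The transformation: take characters alternately from the front and the back (1st, last, 2nd, 2nd-last, ...), then keep one character in every 3, starting at position 1 (positions 1st, 4th, 7th, ...).
Doing the same to "seminaru": "sri".
(Check on "ckeqbxmwe": → "cekwemqxb" → "cwq" ✓)

sri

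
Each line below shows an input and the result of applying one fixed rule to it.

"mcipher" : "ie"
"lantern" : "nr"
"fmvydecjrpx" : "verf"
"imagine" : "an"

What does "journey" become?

ue

In each case the input is transformed by: move the first character to the end, then keep one character in every 3, starting at position 2 (positions 2nd, 5th, 8th, ...).
"journey" → "ue".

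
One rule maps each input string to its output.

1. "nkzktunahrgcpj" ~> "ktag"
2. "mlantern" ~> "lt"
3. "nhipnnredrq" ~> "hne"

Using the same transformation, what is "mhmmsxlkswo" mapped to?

hsk

The rule is to keep one character in every 3, starting at position 2 (positions 2nd, 5th, 8th, ...), then delete the last character.
Starting from "mhmmsxlkswo": after the first operation, "hsko"; after the second, "hsk".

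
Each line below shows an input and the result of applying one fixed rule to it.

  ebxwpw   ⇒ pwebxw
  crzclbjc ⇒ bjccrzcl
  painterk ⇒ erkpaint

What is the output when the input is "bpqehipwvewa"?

The rule is to swap the front and back halves of the string, then move the first character to the end.
On "bpqehipwvewa": the first step gives "pwvewabpqehi", and the second then gives "wvewabpqehip".

wvewabpqehip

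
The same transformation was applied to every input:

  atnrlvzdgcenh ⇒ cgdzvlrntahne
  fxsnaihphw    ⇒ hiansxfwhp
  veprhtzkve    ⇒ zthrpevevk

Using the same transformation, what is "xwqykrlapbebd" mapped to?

Looking at the pairs, the operation is to move the last 3 characters to the front (rotate right by 3), then reverse the string.
Working it through for "xwqykrlapbebd": intermediate "ebdxwqykrlapb", final "bpalrkyqwxdbe".

bpalrkyqwxdbe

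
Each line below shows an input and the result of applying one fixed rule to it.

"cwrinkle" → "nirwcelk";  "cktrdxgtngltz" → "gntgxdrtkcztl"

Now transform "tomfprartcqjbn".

qctrarpfmotnbj

Looking at the pairs, the operation is to reverse the string, then move the first 3 characters to the end (rotate left by 3).
"tomfprartcqjbn" → "nbjqctrarpfmot" → "qctrarpfmotnbj".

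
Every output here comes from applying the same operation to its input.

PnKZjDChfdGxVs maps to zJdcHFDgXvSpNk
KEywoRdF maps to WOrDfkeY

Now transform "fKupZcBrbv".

The rule is to move the first 3 characters to the end (rotate left by 3), then flip the case of every letter.
On "fKupZcBrbv": the first step gives "pZcBrbvfKu", and the second then gives "PzCbRBVFkU".
(Check on "KEywoRdF": → "woRdFKEy" → "WOrDfkeY" ✓)

PzCbRBVFkU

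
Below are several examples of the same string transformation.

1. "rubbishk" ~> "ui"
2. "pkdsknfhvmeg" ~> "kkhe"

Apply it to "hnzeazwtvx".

nat

The rule is to delete the last character, then keep one character in every 3, starting at position 2 (positions 2nd, 5th, 8th, ...).
Working it through for "hnzeazwtvx": intermediate "hnzeazwtv", final "nat".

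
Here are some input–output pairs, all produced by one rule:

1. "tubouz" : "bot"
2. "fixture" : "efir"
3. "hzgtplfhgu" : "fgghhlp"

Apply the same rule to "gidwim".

The pattern: sort the characters into alphabetical order, then delete the last 3 characters.
Applying both steps to "gidwim": "dgiimw", then "dgi".

dgi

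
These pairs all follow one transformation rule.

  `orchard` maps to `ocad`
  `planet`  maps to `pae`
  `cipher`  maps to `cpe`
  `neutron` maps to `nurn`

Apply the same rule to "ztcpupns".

The transformation: keep every other character starting from the first (positions 1st, 3rd, 5th, ...).
So "ztcpupns" becomes "zcun".

zcun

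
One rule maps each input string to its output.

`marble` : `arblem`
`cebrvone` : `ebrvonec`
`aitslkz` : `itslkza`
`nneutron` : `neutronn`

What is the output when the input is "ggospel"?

In each case the input is transformed by: move the first character to the end.
Doing the same to "ggospel": "gospelg".

gospelg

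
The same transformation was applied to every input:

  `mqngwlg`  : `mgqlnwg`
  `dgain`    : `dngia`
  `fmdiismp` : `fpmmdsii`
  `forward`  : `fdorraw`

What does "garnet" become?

gtaern

The transformation: take characters alternately from the front and the back (1st, last, 2nd, 2nd-last, ...).
So "garnet" becomes "gtaern".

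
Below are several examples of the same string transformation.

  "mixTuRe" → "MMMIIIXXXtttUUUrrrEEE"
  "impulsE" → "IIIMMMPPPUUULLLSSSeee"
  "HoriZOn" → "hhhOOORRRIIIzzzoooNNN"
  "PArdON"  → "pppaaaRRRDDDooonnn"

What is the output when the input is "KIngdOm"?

kkkiiiNNNGGGDDDoooMMM

The pattern: flip the case of every letter, then repeat every character 3 times.
"KIngdOm" → "kiNGDoM" → "kkkiiiNNNGGGDDDoooMMM".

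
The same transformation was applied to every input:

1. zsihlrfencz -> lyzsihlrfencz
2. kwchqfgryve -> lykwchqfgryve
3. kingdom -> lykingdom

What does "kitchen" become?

lykitchen

Rule — prepend "ly".
"kitchen" → "lykitchen".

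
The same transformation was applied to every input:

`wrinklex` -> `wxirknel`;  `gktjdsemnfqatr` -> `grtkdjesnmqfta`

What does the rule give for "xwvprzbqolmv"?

xvvwrpbzoqml

Looking at the pairs, the operation is to move the last character to the front, then swap each adjacent pair of characters (1↔2, 3↔4, ...).
Starting from "xwvprzbqolmv": after the first operation, "vxwvprzbqolm"; after the second, "xvvwrpbzoqml".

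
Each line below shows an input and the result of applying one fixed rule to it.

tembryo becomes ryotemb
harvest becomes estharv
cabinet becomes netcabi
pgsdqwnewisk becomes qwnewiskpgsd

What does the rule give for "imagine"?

ineimag

The rule is to move the first 3 characters to the end (rotate left by 3), then move the first character to the end.
"imagine" → "gineima" → "ineimag".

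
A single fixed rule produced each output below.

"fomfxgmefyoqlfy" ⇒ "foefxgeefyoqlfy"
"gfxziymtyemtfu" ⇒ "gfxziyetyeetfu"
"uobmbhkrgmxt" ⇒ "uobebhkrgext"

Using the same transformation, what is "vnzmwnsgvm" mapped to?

Looking at the pairs, the operation is to replace every "m" with "e".
Applying that to "vnzmwnsgvm" gives "vnzewnsgve".

vnzewnsgve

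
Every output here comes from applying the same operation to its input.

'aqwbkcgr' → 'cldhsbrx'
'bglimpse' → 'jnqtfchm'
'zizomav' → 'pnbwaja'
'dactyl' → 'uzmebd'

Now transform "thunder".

oefsuiv

Each output is the input with this applied: move the first 3 characters to the end (rotate left by 3), then shift every letter 1 place forward in the alphabet (wrapping around).
For "thunder", step one produces "nderthu"; step two turns that into "oefsuiv".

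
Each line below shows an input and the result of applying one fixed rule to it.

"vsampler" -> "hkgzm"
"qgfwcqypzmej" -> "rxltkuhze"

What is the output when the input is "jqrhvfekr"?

In each case the input is transformed by: delete the first 3 characters, then shift every letter 5 places backward in the alphabet (wrapping around).
Applying both steps to "jqrhvfekr": "hvfekr", then "cqazfm".

cqazfm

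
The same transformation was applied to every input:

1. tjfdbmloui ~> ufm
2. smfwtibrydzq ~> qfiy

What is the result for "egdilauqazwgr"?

In each case the input is transformed by: keep one character in every 3, starting at position 3 (positions 3rd, 6th, 9th, ...), then move the last character to the front.
For "egdilauqazwgr" the result is "gdaa".

gdaa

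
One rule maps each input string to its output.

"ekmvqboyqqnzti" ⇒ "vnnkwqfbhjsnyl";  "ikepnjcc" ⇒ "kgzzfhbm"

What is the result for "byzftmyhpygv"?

vemvdsyvwcqj

Rule — shift every letter 3 places backward in the alphabet (wrapping around), then swap the front and back halves of the string.
"byzftmyhpygv" → "yvwcqjvemvds" → "vemvdsyvwcqj".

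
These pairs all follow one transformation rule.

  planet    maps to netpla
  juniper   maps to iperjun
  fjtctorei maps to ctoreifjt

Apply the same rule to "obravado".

avadoobr

Looking at the pairs, the operation is to move the first 3 characters to the end (rotate left by 3).
Applying that to "obravado" gives "avadoobr".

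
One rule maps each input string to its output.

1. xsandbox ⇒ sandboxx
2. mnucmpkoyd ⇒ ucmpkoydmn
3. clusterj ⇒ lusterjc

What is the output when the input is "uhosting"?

hostingu

Rule — move the last 3 characters to the front (rotate right by 3), then swap the front and back halves of the string.
On "uhosting" that produces "hostingu".
(Check on "xsandbox": → "boxxsand" → "sandboxx" ✓)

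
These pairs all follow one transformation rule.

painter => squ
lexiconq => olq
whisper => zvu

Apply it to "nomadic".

qdf

The pattern: shift every letter 3 places forward in the alphabet (wrapping around), then keep one character in every 3, starting at position 1 (positions 1st, 4th, 7th, ...).
On "nomadic": the first step gives "qrpdglf", and the second then gives "qdf".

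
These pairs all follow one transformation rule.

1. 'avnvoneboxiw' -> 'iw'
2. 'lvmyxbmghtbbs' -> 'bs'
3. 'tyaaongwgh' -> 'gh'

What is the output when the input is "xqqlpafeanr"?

nr

The pattern: keep only the last 2 characters.
Applying that to "xqqlpafeanr" gives "nr".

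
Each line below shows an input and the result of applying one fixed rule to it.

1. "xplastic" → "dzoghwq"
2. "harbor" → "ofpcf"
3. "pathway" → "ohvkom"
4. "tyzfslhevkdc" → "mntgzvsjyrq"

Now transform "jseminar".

Looking at the pairs, the operation is to shift every letter 12 places backward in the alphabet (wrapping around), then delete the first character.
"jseminar" → "xgsawbof" → "gsawbof".

gsawbof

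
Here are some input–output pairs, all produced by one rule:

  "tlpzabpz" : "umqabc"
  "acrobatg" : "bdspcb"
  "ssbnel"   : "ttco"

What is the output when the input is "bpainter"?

cqbjou

The pattern: delete the last 2 characters, then shift every letter 1 place forward in the alphabet (wrapping around).
On "bpainter": the first step gives "bpaint", and the second then gives "cqbjou".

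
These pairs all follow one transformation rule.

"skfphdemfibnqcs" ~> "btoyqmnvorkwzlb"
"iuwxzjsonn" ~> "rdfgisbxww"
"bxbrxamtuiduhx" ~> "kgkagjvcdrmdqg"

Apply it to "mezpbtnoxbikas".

vniykcwxgkrtjb

The rule is to shift every letter 9 places forward in the alphabet (wrapping around).
Doing the same to "mezpbtnoxbikas": "vniykcwxgkrtjb".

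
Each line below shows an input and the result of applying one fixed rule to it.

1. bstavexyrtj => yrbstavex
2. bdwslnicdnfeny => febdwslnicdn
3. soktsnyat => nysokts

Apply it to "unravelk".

veunra

What's happening: delete the last 2 characters, then move the last 2 characters to the front (rotate right by 2).
"unravelk" → "unrave" → "veunra".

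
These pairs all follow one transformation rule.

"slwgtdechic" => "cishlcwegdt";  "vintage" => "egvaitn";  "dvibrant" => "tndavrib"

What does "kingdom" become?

What's happening: move the last character to the front, then take characters alternately from the front and the back (1st, last, 2nd, 2nd-last, ...).
Starting from "kingdom": after the first operation, "mkingdo"; after the second, "mokdign".

mokdign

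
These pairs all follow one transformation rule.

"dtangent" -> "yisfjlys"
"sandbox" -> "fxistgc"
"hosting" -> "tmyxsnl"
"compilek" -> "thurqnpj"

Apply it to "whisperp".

What's happening: shift every letter 5 places forward in the alphabet (wrapping around), then swap each adjacent pair of characters (1↔2, 3↔4, ...).
So "whisperp" becomes "mbxnjuuw".

mbxnjuuw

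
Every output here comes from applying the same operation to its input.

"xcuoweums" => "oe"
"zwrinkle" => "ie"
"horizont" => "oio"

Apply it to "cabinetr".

The rule is to keep every other character starting from the second (positions 2nd, 4th, 6th, ...), then keep only the vowels.
On "cabinetr" that produces "aie".

aie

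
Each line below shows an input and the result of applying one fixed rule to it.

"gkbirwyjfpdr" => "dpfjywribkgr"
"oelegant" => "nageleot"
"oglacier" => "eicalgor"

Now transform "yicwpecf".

Each output is the input with this applied: move the last character to the front, then reverse the string.
Applying both steps to "yicwpecf": "fyicwpec", then "cepwciyf".

cepwciyf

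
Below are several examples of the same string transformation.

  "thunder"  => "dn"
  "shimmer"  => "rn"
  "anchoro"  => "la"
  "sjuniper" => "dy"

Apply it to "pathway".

The transformation: shift every letter 9 places forward in the alphabet (wrapping around), then keep one character in every 3, starting at position 3 (positions 3rd, 6th, 9th, ...).
On "pathway": the first step gives "yjcqfjh", and the second then gives "cj".

cj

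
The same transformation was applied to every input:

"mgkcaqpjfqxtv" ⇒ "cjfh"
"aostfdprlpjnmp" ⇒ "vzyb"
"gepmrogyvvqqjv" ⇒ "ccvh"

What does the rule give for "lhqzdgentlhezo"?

tqla

Each output is the input with this applied: shift every letter 12 places forward in the alphabet (wrapping around), then keep only the last 4 characters.
Doing the same to "lhqzdgentlhezo": "tqla".
(Check on "mgkcaqpjfqxtv": → "yswomcbvrcjfh" → "cjfh" ✓)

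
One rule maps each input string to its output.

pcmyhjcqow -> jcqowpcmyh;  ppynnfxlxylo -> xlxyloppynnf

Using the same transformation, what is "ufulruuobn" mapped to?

Looking at the pairs, the operation is to swap the front and back halves of the string.
On "ufulruuobn" that produces "uuobnufulr".

uuobnufulr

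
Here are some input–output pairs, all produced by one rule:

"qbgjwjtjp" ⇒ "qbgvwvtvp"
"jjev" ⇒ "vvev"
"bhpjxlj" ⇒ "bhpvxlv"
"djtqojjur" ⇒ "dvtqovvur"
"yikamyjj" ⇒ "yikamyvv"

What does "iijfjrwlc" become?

iivfvrwlc

In each case the input is transformed by: replace every "j" with "v".
For "iijfjrwlc" the result is "iivfvrwlc".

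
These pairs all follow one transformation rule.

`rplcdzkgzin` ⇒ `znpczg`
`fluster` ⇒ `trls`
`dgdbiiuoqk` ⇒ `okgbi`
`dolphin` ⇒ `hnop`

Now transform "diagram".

rmig

In each case the input is transformed by: move the last 3 characters to the front (rotate right by 3), then keep every other character starting from the first (positions 1st, 3rd, 5th, ...).
Working it through for "diagram": intermediate "ramdiag", final "rmig".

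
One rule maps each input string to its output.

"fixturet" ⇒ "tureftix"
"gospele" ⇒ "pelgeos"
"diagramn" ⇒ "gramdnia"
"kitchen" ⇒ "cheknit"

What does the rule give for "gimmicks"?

In each case the input is transformed by: swap the first and last characters, then move the first 3 characters to the end (rotate left by 3).
Working it through for "gimmicks": intermediate "simmickg", final "mickgsim".
(Check on "kitchen": → "nitchek" → "cheknit" ✓)

mickgsim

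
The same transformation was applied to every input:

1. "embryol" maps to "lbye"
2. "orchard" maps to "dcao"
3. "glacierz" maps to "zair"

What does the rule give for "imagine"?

eaii

In each case the input is transformed by: swap the first and last characters, then keep every other character starting from the first (positions 1st, 3rd, 5th, ...).
"imagine" → "emagini" → "eaii".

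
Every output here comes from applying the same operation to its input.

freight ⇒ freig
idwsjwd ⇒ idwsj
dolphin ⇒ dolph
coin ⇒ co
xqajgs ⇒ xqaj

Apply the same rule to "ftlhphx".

The transformation: delete the last 2 characters.
"ftlhphx" → "ftlhp".

ftlhp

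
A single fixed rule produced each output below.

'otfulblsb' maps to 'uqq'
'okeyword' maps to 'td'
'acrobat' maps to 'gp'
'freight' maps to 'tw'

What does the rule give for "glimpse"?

The rule is to keep one character in every 3, starting at position 3 (positions 3rd, 6th, 9th, ...), then shift every letter 11 places backward in the alphabet (wrapping around).
Working it through for "glimpse": intermediate "is", final "xh".

xh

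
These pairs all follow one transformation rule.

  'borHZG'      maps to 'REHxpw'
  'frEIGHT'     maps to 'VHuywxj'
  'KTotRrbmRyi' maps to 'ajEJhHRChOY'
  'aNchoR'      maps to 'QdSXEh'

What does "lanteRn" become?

BQDJUhD

What's happening: flip the case of every letter, then shift every letter 10 places backward in the alphabet (wrapping around).
Working it through for "lanteRn": intermediate "LANTErN", final "BQDJUhD".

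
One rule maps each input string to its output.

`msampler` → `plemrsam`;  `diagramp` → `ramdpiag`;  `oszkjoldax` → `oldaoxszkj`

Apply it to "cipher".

hecrip

In each case the input is transformed by: swap the first and last characters, then swap the front and back halves of the string.
Applying that to "cipher" gives "hecrip".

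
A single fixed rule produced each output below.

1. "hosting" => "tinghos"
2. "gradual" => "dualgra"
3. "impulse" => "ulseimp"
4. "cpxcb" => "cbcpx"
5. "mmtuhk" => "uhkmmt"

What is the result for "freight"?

Rule — move the first 3 characters to the end (rotate left by 3).
Doing the same to "freight": "ightfre".

ightfre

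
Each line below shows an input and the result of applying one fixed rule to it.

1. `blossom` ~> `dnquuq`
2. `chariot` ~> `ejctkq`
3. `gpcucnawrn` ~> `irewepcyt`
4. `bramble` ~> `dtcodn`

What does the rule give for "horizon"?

jqtkbq

The transformation: delete the last character, then shift every letter 2 places forward in the alphabet (wrapping around).
On "horizon": the first step gives "horizo", and the second then gives "jqtkbq".
(Check on "blossom": → "blosso" → "dnquuq" ✓)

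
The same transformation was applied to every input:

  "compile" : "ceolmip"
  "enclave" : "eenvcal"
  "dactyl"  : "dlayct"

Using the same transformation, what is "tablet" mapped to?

The pattern: take characters alternately from the front and the back (1st, last, 2nd, 2nd-last, ...).
On "tablet" that produces "ttaebl".

ttaebl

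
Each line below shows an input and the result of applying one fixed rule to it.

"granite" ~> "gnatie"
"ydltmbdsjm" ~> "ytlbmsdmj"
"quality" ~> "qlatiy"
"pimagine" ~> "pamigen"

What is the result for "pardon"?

The pattern: swap each adjacent pair of characters (1↔2, 3↔4, ...), then delete the first character.
Applying both steps to "pardon": "apdrno", then "pdrno".

pdrno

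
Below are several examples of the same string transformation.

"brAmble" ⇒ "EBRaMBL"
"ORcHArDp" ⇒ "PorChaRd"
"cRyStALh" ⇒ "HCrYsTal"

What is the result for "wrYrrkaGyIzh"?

HWRyRRKAgYiZ

Looking at the pairs, the operation is to flip the case of every letter, then move the last character to the front.
"wrYrrkaGyIzh" → "WRyRRKAgYiZH" → "HWRyRRKAgYiZ".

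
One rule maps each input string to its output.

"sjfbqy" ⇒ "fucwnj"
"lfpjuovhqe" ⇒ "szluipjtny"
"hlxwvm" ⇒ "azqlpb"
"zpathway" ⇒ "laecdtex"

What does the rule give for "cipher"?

Rule — swap the front and back halves of the string, then shift every letter 4 places forward in the alphabet (wrapping around).
Working it through for "cipher": intermediate "hercip", final "livgmt".

livgmt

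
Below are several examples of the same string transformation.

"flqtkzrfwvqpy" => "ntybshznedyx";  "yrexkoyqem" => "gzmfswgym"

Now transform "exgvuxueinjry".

mfodcfcmqvrz

In each case the input is transformed by: delete the last character, then shift every letter 8 places forward in the alphabet (wrapping around).
Starting from "exgvuxueinjry": after the first operation, "exgvuxueinjr"; after the second, "mfodcfcmqvrz".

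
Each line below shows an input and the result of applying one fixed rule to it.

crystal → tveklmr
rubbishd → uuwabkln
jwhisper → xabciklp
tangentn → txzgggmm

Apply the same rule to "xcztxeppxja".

tvxciimqqqs

In each case the input is transformed by: sort the characters into alphabetical order, then shift every letter 7 places backward in the alphabet (wrapping around).
Starting from "xcztxeppxja": after the first operation, "acejpptxxxz"; after the second, "tvxciimqqqs".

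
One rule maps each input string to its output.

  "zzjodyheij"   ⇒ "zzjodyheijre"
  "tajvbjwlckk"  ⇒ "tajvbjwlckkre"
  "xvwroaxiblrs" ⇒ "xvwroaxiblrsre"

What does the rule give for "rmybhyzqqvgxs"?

rmybhyzqqvgxsre

What's happening: append "re".
So "rmybhyzqqvgxs" becomes "rmybhyzqqvgxsre".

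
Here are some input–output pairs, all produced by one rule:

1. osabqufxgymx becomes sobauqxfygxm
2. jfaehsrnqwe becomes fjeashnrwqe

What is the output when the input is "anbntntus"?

nanbntuts

Rule — swap each adjacent pair of characters (1↔2, 3↔4, ...).
On "anbntntus" that produces "nanbntuts".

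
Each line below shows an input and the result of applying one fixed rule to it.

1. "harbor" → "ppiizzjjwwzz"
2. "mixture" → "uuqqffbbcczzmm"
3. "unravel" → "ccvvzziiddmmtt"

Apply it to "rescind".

zzmmaakkqqvvll

The rule is to double every character, then shift every letter 8 places forward in the alphabet (wrapping around).
On "rescind": the first step gives "rreesscciinndd", and the second then gives "zzmmaakkqqvvll".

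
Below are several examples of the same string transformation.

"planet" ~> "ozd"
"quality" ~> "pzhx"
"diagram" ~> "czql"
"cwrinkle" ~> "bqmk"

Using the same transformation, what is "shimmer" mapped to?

Looking at the pairs, the operation is to shift every letter 1 place backward in the alphabet (wrapping around), then keep every other character starting from the first (positions 1st, 3rd, 5th, ...).
So "shimmer" becomes "rhlq".

rhlq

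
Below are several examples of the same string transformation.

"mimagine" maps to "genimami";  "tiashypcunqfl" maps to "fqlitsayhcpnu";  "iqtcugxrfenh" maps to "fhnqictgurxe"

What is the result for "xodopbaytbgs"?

tsgoxodbpyab

In each case the input is transformed by: swap each adjacent pair of characters (1↔2, 3↔4, ...), then move the last 3 characters to the front (rotate right by 3).
On "xodopbaytbgs": the first step gives "oxodbpyabtsg", and the second then gives "tsgoxodbpyab".
(Check on "tiashypcunqfl": → "itsayhcpnufql" → "fqlitsayhcpnu" ✓)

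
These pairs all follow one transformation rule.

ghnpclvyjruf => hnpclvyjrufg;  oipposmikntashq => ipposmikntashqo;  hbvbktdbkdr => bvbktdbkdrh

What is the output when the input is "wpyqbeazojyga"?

pyqbeazojygaw

The pattern: move the first character to the end.
Doing the same to "wpyqbeazojyga": "pyqbeazojygaw".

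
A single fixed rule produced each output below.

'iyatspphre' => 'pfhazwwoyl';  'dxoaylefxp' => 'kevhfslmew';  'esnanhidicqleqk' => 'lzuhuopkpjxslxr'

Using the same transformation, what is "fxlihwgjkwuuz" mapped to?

Rule — shift every letter 7 places forward in the alphabet (wrapping around).
Doing the same to "fxlihwgjkwuuz": "mespodnqrdbbg".

mespodnqrdbbg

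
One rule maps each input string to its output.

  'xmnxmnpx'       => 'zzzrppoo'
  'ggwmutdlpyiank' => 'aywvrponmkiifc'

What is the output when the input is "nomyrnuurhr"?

The pattern: sort the characters into reverse alphabetical order, then shift every letter 2 places forward in the alphabet (wrapping around).
Starting from "nomyrnuurhr": after the first operation, "yuurrronnmh"; after the second, "awwtttqppoj".

awwtttqppoj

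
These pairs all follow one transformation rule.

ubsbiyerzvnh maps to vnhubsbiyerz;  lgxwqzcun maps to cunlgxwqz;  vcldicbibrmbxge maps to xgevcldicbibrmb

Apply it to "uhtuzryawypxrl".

The rule is to move the last 3 characters to the front (rotate right by 3).
Doing the same to "uhtuzryawypxrl": "xrluhtuzryawyp".

xrluhtuzryawyp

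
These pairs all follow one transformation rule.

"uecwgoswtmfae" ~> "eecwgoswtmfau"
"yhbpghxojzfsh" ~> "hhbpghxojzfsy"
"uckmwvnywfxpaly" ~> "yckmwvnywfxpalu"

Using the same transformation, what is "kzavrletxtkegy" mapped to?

The transformation: swap the first and last characters.
For "kzavrletxtkegy" the result is "yzavrletxtkegk".

yzavrletxtkegk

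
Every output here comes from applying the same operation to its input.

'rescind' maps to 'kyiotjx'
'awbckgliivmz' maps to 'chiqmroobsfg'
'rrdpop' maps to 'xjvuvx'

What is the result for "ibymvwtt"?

What's happening: shift every letter 6 places forward in the alphabet (wrapping around), then move the first character to the end.
Starting from "ibymvwtt": after the first operation, "ohesbczz"; after the second, "hesbczzo".
(Check on "rescind": → "xkyiotj" → "kyiotjx" ✓)

hesbczzo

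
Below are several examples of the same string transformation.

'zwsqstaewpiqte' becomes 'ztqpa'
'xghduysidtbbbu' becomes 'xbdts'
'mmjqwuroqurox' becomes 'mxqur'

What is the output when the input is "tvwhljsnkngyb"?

tbhns

The transformation: keep one character in every 3, starting at position 1 (positions 1st, 4th, 7th, ...), then take characters alternately from the front and the back (1st, last, 2nd, 2nd-last, ...).
Starting from "tvwhljsnkngyb": after the first operation, "thsnb"; after the second, "tbhns".
(Check on "xghduysidtbbbu": → "xdstb" → "xbdts" ✓)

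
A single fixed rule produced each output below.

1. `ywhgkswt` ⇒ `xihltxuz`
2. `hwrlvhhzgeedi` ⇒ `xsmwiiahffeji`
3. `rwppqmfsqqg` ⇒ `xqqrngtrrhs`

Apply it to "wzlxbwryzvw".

amycxszawxx

The pattern: move the first character to the end, then shift every letter 1 place forward in the alphabet (wrapping around).
"wzlxbwryzvw" → "zlxbwryzvww" → "amycxszawxx".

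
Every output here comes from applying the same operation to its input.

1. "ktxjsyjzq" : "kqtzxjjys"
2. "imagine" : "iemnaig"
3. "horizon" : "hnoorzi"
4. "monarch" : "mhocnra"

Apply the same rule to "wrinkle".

werlikn

What's happening: take characters alternately from the front and the back (1st, last, 2nd, 2nd-last, ...).
For "wrinkle" the result is "werlikn".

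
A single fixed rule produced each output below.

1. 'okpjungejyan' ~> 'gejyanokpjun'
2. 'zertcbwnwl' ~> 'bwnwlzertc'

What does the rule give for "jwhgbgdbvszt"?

dbvsztjwhgbg

Each output is the input with this applied: swap the front and back halves of the string.
Doing the same to "jwhgbgdbvszt": "dbvsztjwhgbg".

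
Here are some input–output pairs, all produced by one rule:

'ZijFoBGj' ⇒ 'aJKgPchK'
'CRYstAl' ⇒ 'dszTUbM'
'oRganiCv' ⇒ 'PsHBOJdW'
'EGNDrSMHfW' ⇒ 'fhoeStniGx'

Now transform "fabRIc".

In each case the input is transformed by: shift every letter 1 place forward in the alphabet (wrapping around), then flip the case of every letter.
So "fabRIc" becomes "GBCsjD".

GBCsjD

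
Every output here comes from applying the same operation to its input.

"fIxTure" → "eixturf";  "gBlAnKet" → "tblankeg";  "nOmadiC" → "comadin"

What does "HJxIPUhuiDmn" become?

In each case the input is transformed by: swap the first and last characters, then convert every letter to lowercase.
Starting from "HJxIPUhuiDmn": after the first operation, "nJxIPUhuiDmH"; after the second, "njxipuhuidmh".

njxipuhuidmh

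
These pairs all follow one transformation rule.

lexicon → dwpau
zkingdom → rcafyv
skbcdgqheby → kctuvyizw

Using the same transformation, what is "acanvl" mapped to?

susf

Rule — delete the last 2 characters, then shift every letter 8 places backward in the alphabet (wrapping around).
Starting from "acanvl": after the first operation, "acan"; after the second, "susf".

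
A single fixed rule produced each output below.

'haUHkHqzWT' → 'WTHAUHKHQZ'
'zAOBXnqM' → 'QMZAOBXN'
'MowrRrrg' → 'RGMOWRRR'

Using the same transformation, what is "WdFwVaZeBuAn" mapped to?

ANWDFWVAZEBU

The pattern: move the last 2 characters to the front (rotate right by 2), then convert every letter to uppercase.
On "WdFwVaZeBuAn": the first step gives "AnWdFwVaZeBu", and the second then gives "ANWDFWVAZEBU".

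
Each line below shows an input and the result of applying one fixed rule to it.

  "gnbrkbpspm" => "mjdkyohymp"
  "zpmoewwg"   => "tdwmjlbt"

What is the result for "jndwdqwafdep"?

bmgkatantxca

The transformation: shift every letter 3 places backward in the alphabet (wrapping around), then move the last 2 characters to the front (rotate right by 2).
Applying that to "jndwdqwafdep" gives "bmgkatantxca".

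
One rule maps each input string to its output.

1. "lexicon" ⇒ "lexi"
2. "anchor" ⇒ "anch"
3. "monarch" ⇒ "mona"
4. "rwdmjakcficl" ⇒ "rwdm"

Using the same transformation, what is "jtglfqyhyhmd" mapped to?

jtgl

In each case the input is transformed by: keep only the first 4 characters.
So "jtglfqyhyhmd" becomes "jtgl".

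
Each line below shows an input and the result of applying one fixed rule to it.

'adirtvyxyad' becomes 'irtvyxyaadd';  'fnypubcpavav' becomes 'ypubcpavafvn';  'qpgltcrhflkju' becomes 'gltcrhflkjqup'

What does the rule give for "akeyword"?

Rule — swap the first and last characters, then move the first 2 characters to the end (rotate left by 2).
"akeyword" → "dkeywora" → "eyworadk".

eyworadk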